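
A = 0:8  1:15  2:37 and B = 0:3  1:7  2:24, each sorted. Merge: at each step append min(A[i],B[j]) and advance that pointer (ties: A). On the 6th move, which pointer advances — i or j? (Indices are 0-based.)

i

[i=0,j=0] A[i]=8>B[j]=3 take 3 → j++
[i=0,j=1] A[i]=8>B[j]=7 take 7 → j++
[i=0,j=2] A[i]=8<=B[j]=24 take 8 → i++
[i=1,j=2] A[i]=15<=B[j]=24 take 15 → i++
[i=2,j=2] A[i]=37>B[j]=24 take 24 → j++
[i=2,j=3] B done, take A[i]=37 → i++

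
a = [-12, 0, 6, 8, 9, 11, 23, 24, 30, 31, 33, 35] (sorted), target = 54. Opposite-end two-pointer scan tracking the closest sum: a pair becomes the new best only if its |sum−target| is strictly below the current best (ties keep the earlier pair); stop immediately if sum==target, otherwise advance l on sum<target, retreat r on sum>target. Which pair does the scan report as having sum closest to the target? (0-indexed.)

pair (23, 31) with sum 54 (|Δ|=0)

l=0 r=11: -12+35=23 d=31 *, l++
l=1 r=11: 0+35=35 d=19 *, l++
l=2 r=11: 6+35=41 d=13 *, l++
l=3 r=11: 8+35=43 d=11 *, l++
l=4 r=11: 9+35=44 d=10 *, l++
l=5 r=11: 11+35=46 d=8 *, l++
l=6 r=11: 23+35=58 d=4 *, r--
l=6 r=10: 23+33=56 d=2 *, r--
l=6 r=9: 23+31=54 d=0 *, stop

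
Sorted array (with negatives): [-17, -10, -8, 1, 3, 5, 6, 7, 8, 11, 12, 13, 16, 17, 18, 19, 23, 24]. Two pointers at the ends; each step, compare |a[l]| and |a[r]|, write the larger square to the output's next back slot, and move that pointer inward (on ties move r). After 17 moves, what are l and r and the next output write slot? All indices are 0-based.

l=3, r=3, next write slot=0

[0,17] |-17|<=|24| out[17]=576 → r--
[0,16] |-17|<=|23| out[16]=529 → r--
[0,15] |-17|<=|19| out[15]=361 → r--
[0,14] |-17|<=|18| out[14]=324 → r--
[0,13] |-17|<=|17| out[13]=289 → r--
[0,12] |-17|>|16| out[12]=289 → l++
[1,12] |-10|<=|16| out[11]=256 → r--
[1,11] |-10|<=|13| out[10]=169 → r--
[1,10] |-10|<=|12| out[9]=144 → r--
[1,9] |-10|<=|11| out[8]=121 → r--
[1,8] |-10|>|8| out[7]=100 → l++
[2,8] |-8|<=|8| out[6]=64 → r--
[2,7] |-8|>|7| out[5]=64 → l++
[3,7] |1|<=|7| out[4]=49 → r--
[3,6] |1|<=|6| out[3]=36 → r--
[3,5] |1|<=|5| out[2]=25 → r--
[3,4] |1|<=|3| out[1]=9 → r--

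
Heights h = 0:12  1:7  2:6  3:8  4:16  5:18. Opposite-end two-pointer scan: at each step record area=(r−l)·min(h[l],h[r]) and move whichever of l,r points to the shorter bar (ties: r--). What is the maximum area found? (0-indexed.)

max area = 60

[0,5] min(12,18)*5=60 best=60 * → l++
[1,5] min(7,18)*4=28 best=60 → l++
[2,5] min(6,18)*3=18 best=60 → l++
[3,5] min(8,18)*2=16 best=60 → l++
[4,5] min(16,18)*1=16 best=60 → l++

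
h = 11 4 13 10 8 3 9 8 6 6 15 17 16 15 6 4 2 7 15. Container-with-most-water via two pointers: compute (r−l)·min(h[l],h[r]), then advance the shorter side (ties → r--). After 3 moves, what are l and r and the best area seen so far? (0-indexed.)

[0,18] min(11,15)*18=198 best=198 * → l++
[1,18] min(4,15)*17=68 best=198 → l++
[2,18] min(13,15)*16=208 best=208 * → l++

l=3, r=18, best area=208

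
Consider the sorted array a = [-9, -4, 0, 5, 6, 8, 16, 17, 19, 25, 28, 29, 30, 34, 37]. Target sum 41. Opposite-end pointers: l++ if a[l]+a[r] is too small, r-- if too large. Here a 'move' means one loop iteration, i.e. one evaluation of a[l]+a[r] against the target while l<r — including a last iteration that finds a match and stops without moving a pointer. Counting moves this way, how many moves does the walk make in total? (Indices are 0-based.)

12 moves

l=0 r=14: -9+37=28 <41, l++
l=1 r=14: -4+37=33 <41, l++
l=2 r=14: 0+37=37 <41, l++
l=3 r=14: 5+37=42 >41, r--
l=3 r=13: 5+34=39 <41, l++
l=4 r=13: 6+34=40 <41, l++
l=5 r=13: 8+34=42 >41, r--
l=5 r=12: 8+30=38 <41, l++
l=6 r=12: 16+30=46 >41, r--
l=6 r=11: 16+29=45 >41, r--
l=6 r=10: 16+28=44 >41, r--
l=6 r=9: 16+25=41, found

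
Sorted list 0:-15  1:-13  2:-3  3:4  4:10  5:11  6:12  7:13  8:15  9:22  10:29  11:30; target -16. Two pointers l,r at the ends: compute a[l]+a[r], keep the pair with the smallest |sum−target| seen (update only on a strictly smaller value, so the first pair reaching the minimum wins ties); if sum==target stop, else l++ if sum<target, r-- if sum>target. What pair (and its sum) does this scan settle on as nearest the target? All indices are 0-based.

pair (-13, -3) with sum -16 (|Δ|=0)

l=0 r=11: -15+30=15 d=31 *, r--
l=0 r=10: -15+29=14 d=30 *, r--
l=0 r=9: -15+22=7 d=23 *, r--
l=0 r=8: -15+15=0 d=16 *, r--
l=0 r=7: -15+13=-2 d=14 *, r--
l=0 r=6: -15+12=-3 d=13 *, r--
l=0 r=5: -15+11=-4 d=12 *, r--
l=0 r=4: -15+10=-5 d=11 *, r--
l=0 r=3: -15+4=-11 d=5 *, r--
l=0 r=2: -15+-3=-18 d=2 *, l++
l=1 r=2: -13+-3=-16 d=0 *, stop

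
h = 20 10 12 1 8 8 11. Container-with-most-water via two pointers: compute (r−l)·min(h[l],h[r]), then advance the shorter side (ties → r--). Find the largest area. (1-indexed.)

max area = 66

l=1 r=7: min(20,11)*6=66 best=66 *, r--
l=1 r=6: min(20,8)*5=40 best=66, r--
l=1 r=5: min(20,8)*4=32 best=66, r--
l=1 r=4: min(20,1)*3=3 best=66, r--
l=1 r=3: min(20,12)*2=24 best=66, r--
l=1 r=2: min(20,10)*1=10 best=66, r--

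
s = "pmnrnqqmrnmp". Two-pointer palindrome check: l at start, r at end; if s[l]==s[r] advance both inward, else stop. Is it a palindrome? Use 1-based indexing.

not a palindrome (mismatch at 5,8)

l=1 r=12: 'p'=='p', l++,r--
l=2 r=11: 'm'=='m', l++,r--
l=3 r=10: 'n'=='n', l++,r--
l=4 r=9: 'r'=='r', l++,r--
l=5 r=8: 'n'!='m', stop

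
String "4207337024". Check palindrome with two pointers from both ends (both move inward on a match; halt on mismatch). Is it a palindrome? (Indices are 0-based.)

palindrome

[0,9] '4'=='4' → l++,r--
[1,8] '2'=='2' → l++,r--
[2,7] '0'=='0' → l++,r--
[3,6] '7'=='7' → l++,r--
[4,5] '3'=='3' → l++,r--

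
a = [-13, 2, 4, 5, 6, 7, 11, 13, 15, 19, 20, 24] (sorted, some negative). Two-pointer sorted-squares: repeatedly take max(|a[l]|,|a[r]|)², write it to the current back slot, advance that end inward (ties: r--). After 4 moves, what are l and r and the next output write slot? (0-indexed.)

l=0, r=7, next write slot=7

l=0 r=11: |-13|<=|24| out[11]=576, r--
l=0 r=10: |-13|<=|20| out[10]=400, r--
l=0 r=9: |-13|<=|19| out[9]=361, r--
l=0 r=8: |-13|<=|15| out[8]=225, r--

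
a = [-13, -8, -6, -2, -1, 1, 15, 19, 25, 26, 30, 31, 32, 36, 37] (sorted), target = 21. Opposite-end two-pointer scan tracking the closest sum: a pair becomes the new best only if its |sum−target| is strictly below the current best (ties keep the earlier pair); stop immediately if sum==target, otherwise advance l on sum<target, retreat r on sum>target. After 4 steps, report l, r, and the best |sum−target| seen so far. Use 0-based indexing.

l=1, r=11, best |Δ|=2

[0,14] -13+37=24 d=3 * → r--
[0,13] -13+36=23 d=2 * → r--
[0,12] -13+32=19 d=2 → l++
[1,12] -8+32=24 d=3 → r--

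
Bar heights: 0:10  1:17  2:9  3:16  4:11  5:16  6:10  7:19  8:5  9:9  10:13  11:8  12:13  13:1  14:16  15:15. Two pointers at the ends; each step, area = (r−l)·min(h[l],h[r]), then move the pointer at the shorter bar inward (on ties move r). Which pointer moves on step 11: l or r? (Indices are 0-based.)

l

[0,15] min(10,15)*15=150 best=150 * → l++
[1,15] min(17,15)*14=210 best=210 * → r--
[1,14] min(17,16)*13=208 best=210 → r--
[1,13] min(17,1)*12=12 best=210 → r--
[1,12] min(17,13)*11=143 best=210 → r--
[1,11] min(17,8)*10=80 best=210 → r--
[1,10] min(17,13)*9=117 best=210 → r--
[1,9] min(17,9)*8=72 best=210 → r--
[1,8] min(17,5)*7=35 best=210 → r--
[1,7] min(17,19)*6=102 best=210 → l++
[2,7] min(9,19)*5=45 best=210 → l++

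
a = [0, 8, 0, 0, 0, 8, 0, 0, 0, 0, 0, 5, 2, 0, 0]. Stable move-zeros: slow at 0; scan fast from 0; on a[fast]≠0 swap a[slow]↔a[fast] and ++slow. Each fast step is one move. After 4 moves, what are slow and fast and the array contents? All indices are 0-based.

slow=0 fast=0: a[fast]=0, fast++
slow=0 fast=1: a[fast]=8≠0 swap→a[0]=8, slow++,fast++
slow=1 fast=2: a[fast]=0, fast++
slow=1 fast=3: a[fast]=0, fast++

slow=1, fast=4, a=[8, 0, 0, 0, 0, 8, 0, 0, 0, 0, 0, 5, 2, 0, 0]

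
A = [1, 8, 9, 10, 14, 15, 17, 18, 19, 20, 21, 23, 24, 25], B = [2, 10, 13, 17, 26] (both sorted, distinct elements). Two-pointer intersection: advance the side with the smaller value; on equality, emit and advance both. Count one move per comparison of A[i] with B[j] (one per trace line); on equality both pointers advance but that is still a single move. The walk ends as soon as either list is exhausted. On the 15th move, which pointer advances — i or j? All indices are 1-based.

i

[i=1,j=1] 1<2 → i++
[i=2,j=1] 8>2 → j++
[i=2,j=2] 8<10 → i++
[i=3,j=2] 9<10 → i++
[i=4,j=2] 10==10 emit → i++,j++
[i=5,j=3] 14>13 → j++
[i=5,j=4] 14<17 → i++
[i=6,j=4] 15<17 → i++
[i=7,j=4] 17==17 emit → i++,j++
[i=8,j=5] 18<26 → i++
[i=9,j=5] 19<26 → i++
[i=10,j=5] 20<26 → i++
[i=11,j=5] 21<26 → i++
[i=12,j=5] 23<26 → i++
[i=13,j=5] 24<26 → i++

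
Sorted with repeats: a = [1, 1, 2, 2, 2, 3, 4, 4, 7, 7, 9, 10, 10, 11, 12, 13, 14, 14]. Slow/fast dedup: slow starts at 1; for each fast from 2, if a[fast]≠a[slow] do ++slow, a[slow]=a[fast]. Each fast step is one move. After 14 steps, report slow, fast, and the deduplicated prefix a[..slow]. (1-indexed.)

(s=1,f=2) a[fast]=1=a[slow] dup → fast++
(s=1,f=3) a[fast]=2≠a[slow]=1 write a[2]=2 → slow++,fast++
(s=2,f=4) a[fast]=2=a[slow] dup → fast++
(s=2,f=5) a[fast]=2=a[slow] dup → fast++
(s=2,f=6) a[fast]=3≠a[slow]=2 write a[3]=3 → slow++,fast++
(s=3,f=7) a[fast]=4≠a[slow]=3 write a[4]=4 → slow++,fast++
(s=4,f=8) a[fast]=4=a[slow] dup → fast++
(s=4,f=9) a[fast]=7≠a[slow]=4 write a[5]=7 → slow++,fast++
(s=5,f=10) a[fast]=7=a[slow] dup → fast++
(s=5,f=11) a[fast]=9≠a[slow]=7 write a[6]=9 → slow++,fast++
(s=6,f=12) a[fast]=10≠a[slow]=9 write a[7]=10 → slow++,fast++
(s=7,f=13) a[fast]=10=a[slow] dup → fast++
(s=7,f=14) a[fast]=11≠a[slow]=10 write a[8]=11 → slow++,fast++
(s=8,f=15) a[fast]=12≠a[slow]=11 write a[9]=12 → slow++,fast++

slow=9, fast=16, prefix=[1, 2, 3, 4, 7, 9, 10, 11, 12]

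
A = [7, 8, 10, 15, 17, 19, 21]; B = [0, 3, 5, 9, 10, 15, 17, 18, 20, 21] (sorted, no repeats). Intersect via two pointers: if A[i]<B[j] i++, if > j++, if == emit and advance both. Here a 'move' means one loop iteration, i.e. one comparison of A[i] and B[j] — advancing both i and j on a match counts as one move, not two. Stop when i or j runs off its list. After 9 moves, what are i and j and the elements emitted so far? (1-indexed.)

i=6, j=8, emitted=[10, 15, 17]

i=1 j=1: 7>0, j++
i=1 j=2: 7>3, j++
i=1 j=3: 7>5, j++
i=1 j=4: 7<9, i++
i=2 j=4: 8<9, i++
i=3 j=4: 10>9, j++
i=3 j=5: 10==10 emit, i++,j++
i=4 j=6: 15==15 emit, i++,j++
i=5 j=7: 17==17 emit, i++,j++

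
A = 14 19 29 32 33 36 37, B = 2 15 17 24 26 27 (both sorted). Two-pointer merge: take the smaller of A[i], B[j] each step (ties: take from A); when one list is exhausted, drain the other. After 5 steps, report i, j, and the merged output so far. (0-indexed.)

i=2, j=3, merged so far=[2, 14, 15, 17, 19]

[i=0,j=0] A[i]=14>B[j]=2 take 2 → j++
[i=0,j=1] A[i]=14<=B[j]=15 take 14 → i++
[i=1,j=1] A[i]=19>B[j]=15 take 15 → j++
[i=1,j=2] A[i]=19>B[j]=17 take 17 → j++
[i=1,j=3] A[i]=19<=B[j]=24 take 19 → i++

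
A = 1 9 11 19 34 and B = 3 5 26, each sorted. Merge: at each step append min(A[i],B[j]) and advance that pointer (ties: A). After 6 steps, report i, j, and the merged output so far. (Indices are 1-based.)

[i=1,j=1] A[i]=1<=B[j]=3 take 1 → i++
[i=2,j=1] A[i]=9>B[j]=3 take 3 → j++
[i=2,j=2] A[i]=9>B[j]=5 take 5 → j++
[i=2,j=3] A[i]=9<=B[j]=26 take 9 → i++
[i=3,j=3] A[i]=11<=B[j]=26 take 11 → i++
[i=4,j=3] A[i]=19<=B[j]=26 take 19 → i++

i=5, j=3, merged so far=[1, 3, 5, 9, 11, 19]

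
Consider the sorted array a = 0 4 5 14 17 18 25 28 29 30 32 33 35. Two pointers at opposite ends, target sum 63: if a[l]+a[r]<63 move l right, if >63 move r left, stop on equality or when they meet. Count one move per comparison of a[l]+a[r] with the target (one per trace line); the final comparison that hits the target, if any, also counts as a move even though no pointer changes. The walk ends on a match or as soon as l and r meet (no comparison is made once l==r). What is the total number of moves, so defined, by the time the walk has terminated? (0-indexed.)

8 moves

[0,12] 0+35=35 <63 → l++
[1,12] 4+35=39 <63 → l++
[2,12] 5+35=40 <63 → l++
[3,12] 14+35=49 <63 → l++
[4,12] 17+35=52 <63 → l++
[5,12] 18+35=53 <63 → l++
[6,12] 25+35=60 <63 → l++
[7,12] 28+35=63 → found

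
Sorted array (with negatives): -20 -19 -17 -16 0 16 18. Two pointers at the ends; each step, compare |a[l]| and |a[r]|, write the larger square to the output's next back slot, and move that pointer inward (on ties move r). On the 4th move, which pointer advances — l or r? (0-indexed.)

l

[0,6] |-20|>|18| out[6]=400 → l++
[1,6] |-19|>|18| out[5]=361 → l++
[2,6] |-17|<=|18| out[4]=324 → r--
[2,5] |-17|>|16| out[3]=289 → l++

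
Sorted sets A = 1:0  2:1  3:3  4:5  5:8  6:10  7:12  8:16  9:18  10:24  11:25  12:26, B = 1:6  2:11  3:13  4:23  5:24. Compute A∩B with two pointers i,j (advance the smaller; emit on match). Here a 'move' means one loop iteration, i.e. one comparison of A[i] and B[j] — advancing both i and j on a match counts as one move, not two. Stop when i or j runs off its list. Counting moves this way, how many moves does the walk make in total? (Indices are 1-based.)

i=1 j=1: 0<6, i++
i=2 j=1: 1<6, i++
i=3 j=1: 3<6, i++
i=4 j=1: 5<6, i++
i=5 j=1: 8>6, j++
i=5 j=2: 8<11, i++
i=6 j=2: 10<11, i++
i=7 j=2: 12>11, j++
i=7 j=3: 12<13, i++
i=8 j=3: 16>13, j++
i=8 j=4: 16<23, i++
i=9 j=4: 18<23, i++
i=10 j=4: 24>23, j++
i=10 j=5: 24==24 emit, i++,j++

14 moves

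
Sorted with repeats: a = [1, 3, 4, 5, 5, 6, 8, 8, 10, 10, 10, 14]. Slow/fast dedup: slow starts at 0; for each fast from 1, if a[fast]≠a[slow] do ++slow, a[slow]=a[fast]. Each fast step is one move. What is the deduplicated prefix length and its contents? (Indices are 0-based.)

slow=0 fast=1: a[fast]=3≠a[slow]=1 write a[1]=3, slow++,fast++
slow=1 fast=2: a[fast]=4≠a[slow]=3 write a[2]=4, slow++,fast++
slow=2 fast=3: a[fast]=5≠a[slow]=4 write a[3]=5, slow++,fast++
slow=3 fast=4: a[fast]=5=a[slow] dup, fast++
slow=3 fast=5: a[fast]=6≠a[slow]=5 write a[4]=6, slow++,fast++
slow=4 fast=6: a[fast]=8≠a[slow]=6 write a[5]=8, slow++,fast++
slow=5 fast=7: a[fast]=8=a[slow] dup, fast++
slow=5 fast=8: a[fast]=10≠a[slow]=8 write a[6]=10, slow++,fast++
slow=6 fast=9: a[fast]=10=a[slow] dup, fast++
slow=6 fast=10: a[fast]=10=a[slow] dup, fast++
slow=6 fast=11: a[fast]=14≠a[slow]=10 write a[7]=14, slow++,fast++

length 8; prefix = [1, 3, 4, 5, 6, 8, 10, 14]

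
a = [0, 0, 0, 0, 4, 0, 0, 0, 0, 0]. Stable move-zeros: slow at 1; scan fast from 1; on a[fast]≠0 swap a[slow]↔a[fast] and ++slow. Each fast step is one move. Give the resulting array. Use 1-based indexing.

(s=1,f=1) a[fast]=0 → fast++
(s=1,f=2) a[fast]=0 → fast++
(s=1,f=3) a[fast]=0 → fast++
(s=1,f=4) a[fast]=0 → fast++
(s=1,f=5) a[fast]=4≠0 swap→a[1]=4 → slow++,fast++
(s=2,f=6) a[fast]=0 → fast++
(s=2,f=7) a[fast]=0 → fast++
(s=2,f=8) a[fast]=0 → fast++
(s=2,f=9) a[fast]=0 → fast++
(s=2,f=10) a[fast]=0 → fast++

[4, 0, 0, 0, 0, 0, 0, 0, 0, 0]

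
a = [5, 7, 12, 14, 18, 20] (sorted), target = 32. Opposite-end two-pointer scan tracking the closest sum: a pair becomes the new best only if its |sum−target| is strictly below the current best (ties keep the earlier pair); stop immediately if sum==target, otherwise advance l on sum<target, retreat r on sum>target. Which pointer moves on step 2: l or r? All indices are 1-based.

l=1 r=6: 5+20=25 d=7 *, l++
l=2 r=6: 7+20=27 d=5 *, l++

l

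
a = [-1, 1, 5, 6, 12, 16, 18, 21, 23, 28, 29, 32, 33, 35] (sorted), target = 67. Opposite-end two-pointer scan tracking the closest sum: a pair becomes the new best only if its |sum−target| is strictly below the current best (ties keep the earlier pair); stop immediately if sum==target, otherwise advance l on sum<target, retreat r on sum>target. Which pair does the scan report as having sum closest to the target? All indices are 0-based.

pair (32, 35) with sum 67 (|Δ|=0)

[0,13] -1+35=34 d=33 * → l++
[1,13] 1+35=36 d=31 * → l++
[2,13] 5+35=40 d=27 * → l++
[3,13] 6+35=41 d=26 * → l++
[4,13] 12+35=47 d=20 * → l++
[5,13] 16+35=51 d=16 * → l++
[6,13] 18+35=53 d=14 * → l++
[7,13] 21+35=56 d=11 * → l++
[8,13] 23+35=58 d=9 * → l++
[9,13] 28+35=63 d=4 * → l++
[10,13] 29+35=64 d=3 * → l++
[11,13] 32+35=67 d=0 * → stop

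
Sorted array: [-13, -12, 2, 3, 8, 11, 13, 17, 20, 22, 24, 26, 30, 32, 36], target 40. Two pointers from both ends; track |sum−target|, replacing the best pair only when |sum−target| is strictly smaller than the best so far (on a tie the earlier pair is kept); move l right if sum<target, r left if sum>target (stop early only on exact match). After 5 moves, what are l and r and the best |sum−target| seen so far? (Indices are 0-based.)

l=4, r=13, best |Δ|=1

[0,14] -13+36=23 d=17 * → l++
[1,14] -12+36=24 d=16 * → l++
[2,14] 2+36=38 d=2 * → l++
[3,14] 3+36=39 d=1 * → l++
[4,14] 8+36=44 d=4 → r--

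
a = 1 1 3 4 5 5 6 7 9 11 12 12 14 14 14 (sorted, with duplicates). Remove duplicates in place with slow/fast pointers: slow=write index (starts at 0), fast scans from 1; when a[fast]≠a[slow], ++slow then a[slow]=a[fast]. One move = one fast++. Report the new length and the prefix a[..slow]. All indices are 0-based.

(s=0,f=1) a[fast]=1=a[slow] dup → fast++
(s=0,f=2) a[fast]=3≠a[slow]=1 write a[1]=3 → slow++,fast++
(s=1,f=3) a[fast]=4≠a[slow]=3 write a[2]=4 → slow++,fast++
(s=2,f=4) a[fast]=5≠a[slow]=4 write a[3]=5 → slow++,fast++
(s=3,f=5) a[fast]=5=a[slow] dup → fast++
(s=3,f=6) a[fast]=6≠a[slow]=5 write a[4]=6 → slow++,fast++
(s=4,f=7) a[fast]=7≠a[slow]=6 write a[5]=7 → slow++,fast++
(s=5,f=8) a[fast]=9≠a[slow]=7 write a[6]=9 → slow++,fast++
(s=6,f=9) a[fast]=11≠a[slow]=9 write a[7]=11 → slow++,fast++
(s=7,f=10) a[fast]=12≠a[slow]=11 write a[8]=12 → slow++,fast++
(s=8,f=11) a[fast]=12=a[slow] dup → fast++
(s=8,f=12) a[fast]=14≠a[slow]=12 write a[9]=14 → slow++,fast++
(s=9,f=13) a[fast]=14=a[slow] dup → fast++
(s=9,f=14) a[fast]=14=a[slow] dup → fast++

length 10; prefix = [1, 3, 4, 5, 6, 7, 9, 11, 12, 14]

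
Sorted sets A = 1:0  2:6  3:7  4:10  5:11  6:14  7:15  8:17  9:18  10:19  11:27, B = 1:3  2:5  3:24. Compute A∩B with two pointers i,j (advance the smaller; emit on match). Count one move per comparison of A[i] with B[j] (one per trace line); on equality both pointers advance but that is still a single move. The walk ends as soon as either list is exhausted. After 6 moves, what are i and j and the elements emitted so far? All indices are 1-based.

i=5, j=3, emitted=[]

i=1 j=1: 0<3, i++
i=2 j=1: 6>3, j++
i=2 j=2: 6>5, j++
i=2 j=3: 6<24, i++
i=3 j=3: 7<24, i++
i=4 j=3: 10<24, i++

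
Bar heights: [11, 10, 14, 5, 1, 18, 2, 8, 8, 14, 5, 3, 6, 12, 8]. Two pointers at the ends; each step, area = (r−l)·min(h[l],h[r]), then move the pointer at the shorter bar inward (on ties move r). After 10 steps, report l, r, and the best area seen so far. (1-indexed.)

l=3, r=7, best area=143

l=1 r=15: min(11,8)*14=112 best=112 *, r--
l=1 r=14: min(11,12)*13=143 best=143 *, l++
l=2 r=14: min(10,12)*12=120 best=143, l++
l=3 r=14: min(14,12)*11=132 best=143, r--
l=3 r=13: min(14,6)*10=60 best=143, r--
l=3 r=12: min(14,3)*9=27 best=143, r--
l=3 r=11: min(14,5)*8=40 best=143, r--
l=3 r=10: min(14,14)*7=98 best=143, r--
l=3 r=9: min(14,8)*6=48 best=143, r--
l=3 r=8: min(14,8)*5=40 best=143, r--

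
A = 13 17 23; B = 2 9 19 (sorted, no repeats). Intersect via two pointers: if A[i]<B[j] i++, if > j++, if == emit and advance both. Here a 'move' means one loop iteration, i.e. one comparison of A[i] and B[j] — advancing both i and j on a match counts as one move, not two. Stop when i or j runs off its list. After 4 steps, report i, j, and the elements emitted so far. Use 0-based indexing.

i=0 j=0: 13>2, j++
i=0 j=1: 13>9, j++
i=0 j=2: 13<19, i++
i=1 j=2: 17<19, i++

i=2, j=2, emitted=[]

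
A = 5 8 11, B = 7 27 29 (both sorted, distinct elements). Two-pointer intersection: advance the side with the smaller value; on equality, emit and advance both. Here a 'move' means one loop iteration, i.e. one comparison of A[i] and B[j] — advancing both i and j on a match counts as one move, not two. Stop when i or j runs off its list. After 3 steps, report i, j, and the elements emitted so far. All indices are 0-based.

i=2, j=1, emitted=[]

i=0 j=0: 5<7, i++
i=1 j=0: 8>7, j++
i=1 j=1: 8<27, i++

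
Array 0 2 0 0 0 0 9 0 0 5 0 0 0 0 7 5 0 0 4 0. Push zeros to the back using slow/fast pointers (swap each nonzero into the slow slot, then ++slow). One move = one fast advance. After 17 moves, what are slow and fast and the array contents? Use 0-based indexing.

slow=0 fast=0: a[fast]=0, fast++
slow=0 fast=1: a[fast]=2≠0 swap→a[0]=2, slow++,fast++
slow=1 fast=2: a[fast]=0, fast++
slow=1 fast=3: a[fast]=0, fast++
slow=1 fast=4: a[fast]=0, fast++
slow=1 fast=5: a[fast]=0, fast++
slow=1 fast=6: a[fast]=9≠0 swap→a[1]=9, slow++,fast++
slow=2 fast=7: a[fast]=0, fast++
slow=2 fast=8: a[fast]=0, fast++
slow=2 fast=9: a[fast]=5≠0 swap→a[2]=5, slow++,fast++
slow=3 fast=10: a[fast]=0, fast++
slow=3 fast=11: a[fast]=0, fast++
slow=3 fast=12: a[fast]=0, fast++
slow=3 fast=13: a[fast]=0, fast++
slow=3 fast=14: a[fast]=7≠0 swap→a[3]=7, slow++,fast++
slow=4 fast=15: a[fast]=5≠0 swap→a[4]=5, slow++,fast++
slow=5 fast=16: a[fast]=0, fast++

slow=5, fast=17, a=[2, 9, 5, 7, 5, 0, 0, 0, 0, 0, 0, 0, 0, 0, 0, 0, 0, 0, 4, 0]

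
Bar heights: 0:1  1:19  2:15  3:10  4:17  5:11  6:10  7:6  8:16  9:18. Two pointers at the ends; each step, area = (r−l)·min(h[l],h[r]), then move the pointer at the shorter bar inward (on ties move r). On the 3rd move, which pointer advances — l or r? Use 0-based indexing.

l=0 r=9: min(1,18)*9=9 best=9 *, l++
l=1 r=9: min(19,18)*8=144 best=144 *, r--
l=1 r=8: min(19,16)*7=112 best=144, r--

r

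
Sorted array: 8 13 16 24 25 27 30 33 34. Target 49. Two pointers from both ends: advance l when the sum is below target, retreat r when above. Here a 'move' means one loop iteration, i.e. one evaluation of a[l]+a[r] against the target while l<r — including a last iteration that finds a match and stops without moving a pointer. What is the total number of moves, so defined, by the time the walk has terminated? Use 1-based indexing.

[1,9] 8+34=42 <49 → l++
[2,9] 13+34=47 <49 → l++
[3,9] 16+34=50 >49 → r--
[3,8] 16+33=49 → found

4 moves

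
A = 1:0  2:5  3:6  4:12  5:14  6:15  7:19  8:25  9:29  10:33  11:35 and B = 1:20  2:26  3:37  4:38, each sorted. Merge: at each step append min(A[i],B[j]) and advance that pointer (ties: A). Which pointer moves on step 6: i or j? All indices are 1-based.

i

[i=1,j=1] A[i]=0<=B[j]=20 take 0 → i++
[i=2,j=1] A[i]=5<=B[j]=20 take 5 → i++
[i=3,j=1] A[i]=6<=B[j]=20 take 6 → i++
[i=4,j=1] A[i]=12<=B[j]=20 take 12 → i++
[i=5,j=1] A[i]=14<=B[j]=20 take 14 → i++
[i=6,j=1] A[i]=15<=B[j]=20 take 15 → i++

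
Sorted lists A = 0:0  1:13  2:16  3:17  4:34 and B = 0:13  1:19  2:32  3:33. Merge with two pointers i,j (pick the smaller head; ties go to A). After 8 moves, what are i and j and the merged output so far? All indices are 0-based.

i=4, j=4, merged so far=[0, 13, 13, 16, 17, 19, 32, 33]

[i=0,j=0] A[i]=0<=B[j]=13 take 0 → i++
[i=1,j=0] A[i]=13<=B[j]=13 take 13 → i++
[i=2,j=0] A[i]=16>B[j]=13 take 13 → j++
[i=2,j=1] A[i]=16<=B[j]=19 take 16 → i++
[i=3,j=1] A[i]=17<=B[j]=19 take 17 → i++
[i=4,j=1] A[i]=34>B[j]=19 take 19 → j++
[i=4,j=2] A[i]=34>B[j]=32 take 32 → j++
[i=4,j=3] A[i]=34>B[j]=33 take 33 → j++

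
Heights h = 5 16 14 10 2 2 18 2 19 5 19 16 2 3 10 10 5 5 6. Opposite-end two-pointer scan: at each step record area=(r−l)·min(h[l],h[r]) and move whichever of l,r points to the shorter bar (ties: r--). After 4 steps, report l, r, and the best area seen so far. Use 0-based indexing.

l=1, r=15, best area=102

l=0 r=18: min(5,6)*18=90 best=90 *, l++
l=1 r=18: min(16,6)*17=102 best=102 *, r--
l=1 r=17: min(16,5)*16=80 best=102, r--
l=1 r=16: min(16,5)*15=75 best=102, r--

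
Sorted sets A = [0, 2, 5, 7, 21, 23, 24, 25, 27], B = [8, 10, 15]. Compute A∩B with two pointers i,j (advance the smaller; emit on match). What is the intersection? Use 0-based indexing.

intersection = []

i=0 j=0: 0<8, i++
i=1 j=0: 2<8, i++
i=2 j=0: 5<8, i++
i=3 j=0: 7<8, i++
i=4 j=0: 21>8, j++
i=4 j=1: 21>10, j++
i=4 j=2: 21>15, j++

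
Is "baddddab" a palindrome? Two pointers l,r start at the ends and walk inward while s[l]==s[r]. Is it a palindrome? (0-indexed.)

palindrome

[0,7] 'b'=='b' → l++,r--
[1,6] 'a'=='a' → l++,r--
[2,5] 'd'=='d' → l++,r--
[3,4] 'd'=='d' → l++,r--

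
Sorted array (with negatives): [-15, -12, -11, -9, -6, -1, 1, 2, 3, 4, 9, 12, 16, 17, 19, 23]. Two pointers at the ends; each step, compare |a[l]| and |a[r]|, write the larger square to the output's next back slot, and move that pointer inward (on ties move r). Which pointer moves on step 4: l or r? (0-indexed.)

r

[0,15] |-15|<=|23| out[15]=529 → r--
[0,14] |-15|<=|19| out[14]=361 → r--
[0,13] |-15|<=|17| out[13]=289 → r--
[0,12] |-15|<=|16| out[12]=256 → r--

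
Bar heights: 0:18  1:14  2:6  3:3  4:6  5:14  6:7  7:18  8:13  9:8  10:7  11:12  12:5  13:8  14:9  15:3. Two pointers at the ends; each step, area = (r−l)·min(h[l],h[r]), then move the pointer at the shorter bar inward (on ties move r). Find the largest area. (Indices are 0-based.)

max area = 132

[0,15] min(18,3)*15=45 best=45 * → r--
[0,14] min(18,9)*14=126 best=126 * → r--
[0,13] min(18,8)*13=104 best=126 → r--
[0,12] min(18,5)*12=60 best=126 → r--
[0,11] min(18,12)*11=132 best=132 * → r--
[0,10] min(18,7)*10=70 best=132 → r--
[0,9] min(18,8)*9=72 best=132 → r--
[0,8] min(18,13)*8=104 best=132 → r--
[0,7] min(18,18)*7=126 best=132 → r--
[0,6] min(18,7)*6=42 best=132 → r--
[0,5] min(18,14)*5=70 best=132 → r--
[0,4] min(18,6)*4=24 best=132 → r--
[0,3] min(18,3)*3=9 best=132 → r--
[0,2] min(18,6)*2=12 best=132 → r--
[0,1] min(18,14)*1=14 best=132 → r--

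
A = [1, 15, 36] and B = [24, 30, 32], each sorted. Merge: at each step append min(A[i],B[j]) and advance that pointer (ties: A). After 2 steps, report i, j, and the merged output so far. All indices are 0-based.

[i=0,j=0] A[i]=1<=B[j]=24 take 1 → i++
[i=1,j=0] A[i]=15<=B[j]=24 take 15 → i++

i=2, j=0, merged so far=[1, 15]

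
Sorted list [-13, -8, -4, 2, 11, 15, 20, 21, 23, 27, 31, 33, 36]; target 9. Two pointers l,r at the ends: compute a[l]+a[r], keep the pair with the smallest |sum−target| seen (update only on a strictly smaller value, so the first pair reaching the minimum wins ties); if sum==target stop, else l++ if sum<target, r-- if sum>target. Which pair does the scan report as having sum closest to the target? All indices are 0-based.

pair (-13, 23) with sum 10 (|Δ|=1)

l=0 r=12: -13+36=23 d=14 *, r--
l=0 r=11: -13+33=20 d=11 *, r--
l=0 r=10: -13+31=18 d=9 *, r--
l=0 r=9: -13+27=14 d=5 *, r--
l=0 r=8: -13+23=10 d=1 *, r--
l=0 r=7: -13+21=8 d=1, l++
l=1 r=7: -8+21=13 d=4, r--
l=1 r=6: -8+20=12 d=3, r--
l=1 r=5: -8+15=7 d=2, l++
l=2 r=5: -4+15=11 d=2, r--
l=2 r=4: -4+11=7 d=2, l++
l=3 r=4: 2+11=13 d=4, r--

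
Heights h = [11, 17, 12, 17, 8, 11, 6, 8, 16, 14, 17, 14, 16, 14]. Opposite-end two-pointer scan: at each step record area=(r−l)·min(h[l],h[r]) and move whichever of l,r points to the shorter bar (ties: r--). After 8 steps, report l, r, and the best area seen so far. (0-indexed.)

l=0 r=13: min(11,14)*13=143 best=143 *, l++
l=1 r=13: min(17,14)*12=168 best=168 *, r--
l=1 r=12: min(17,16)*11=176 best=176 *, r--
l=1 r=11: min(17,14)*10=140 best=176, r--
l=1 r=10: min(17,17)*9=153 best=176, r--
l=1 r=9: min(17,14)*8=112 best=176, r--
l=1 r=8: min(17,16)*7=112 best=176, r--
l=1 r=7: min(17,8)*6=48 best=176, r--

l=1, r=6, best area=176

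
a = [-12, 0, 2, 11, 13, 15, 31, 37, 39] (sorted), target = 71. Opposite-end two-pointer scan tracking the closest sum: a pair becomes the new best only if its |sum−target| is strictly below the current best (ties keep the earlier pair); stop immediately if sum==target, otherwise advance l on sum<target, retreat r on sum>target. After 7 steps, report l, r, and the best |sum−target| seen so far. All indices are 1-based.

l=8, r=9, best |Δ|=1

[1,9] -12+39=27 d=44 * → l++
[2,9] 0+39=39 d=32 * → l++
[3,9] 2+39=41 d=30 * → l++
[4,9] 11+39=50 d=21 * → l++
[5,9] 13+39=52 d=19 * → l++
[6,9] 15+39=54 d=17 * → l++
[7,9] 31+39=70 d=1 * → l++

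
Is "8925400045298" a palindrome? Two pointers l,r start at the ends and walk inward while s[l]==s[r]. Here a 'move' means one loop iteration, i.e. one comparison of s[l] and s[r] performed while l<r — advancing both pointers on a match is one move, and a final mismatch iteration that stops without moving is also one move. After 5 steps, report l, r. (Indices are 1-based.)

l=6, r=8

l=1 r=13: '8'=='8', l++,r--
l=2 r=12: '9'=='9', l++,r--
l=3 r=11: '2'=='2', l++,r--
l=4 r=10: '5'=='5', l++,r--
l=5 r=9: '4'=='4', l++,r--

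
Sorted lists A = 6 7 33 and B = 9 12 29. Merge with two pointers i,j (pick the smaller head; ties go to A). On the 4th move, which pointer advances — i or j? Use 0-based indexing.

j

[i=0,j=0] A[i]=6<=B[j]=9 take 6 → i++
[i=1,j=0] A[i]=7<=B[j]=9 take 7 → i++
[i=2,j=0] A[i]=33>B[j]=9 take 9 → j++
[i=2,j=1] A[i]=33>B[j]=12 take 12 → j++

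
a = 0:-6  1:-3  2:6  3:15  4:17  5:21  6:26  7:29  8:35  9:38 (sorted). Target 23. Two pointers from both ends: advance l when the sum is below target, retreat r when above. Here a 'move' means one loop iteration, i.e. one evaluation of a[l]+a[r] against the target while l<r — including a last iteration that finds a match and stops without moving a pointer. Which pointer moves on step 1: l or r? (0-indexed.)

[0,9] -6+38=32 >23 → r--

r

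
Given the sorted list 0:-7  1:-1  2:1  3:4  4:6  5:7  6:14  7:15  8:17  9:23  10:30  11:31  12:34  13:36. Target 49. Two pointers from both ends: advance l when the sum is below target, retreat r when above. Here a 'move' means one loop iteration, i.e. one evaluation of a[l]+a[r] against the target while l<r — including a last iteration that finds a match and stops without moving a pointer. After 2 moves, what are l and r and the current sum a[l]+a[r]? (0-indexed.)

l=2, r=13, sum=37

[0,13] -7+36=29 <49 → l++
[1,13] -1+36=35 <49 → l++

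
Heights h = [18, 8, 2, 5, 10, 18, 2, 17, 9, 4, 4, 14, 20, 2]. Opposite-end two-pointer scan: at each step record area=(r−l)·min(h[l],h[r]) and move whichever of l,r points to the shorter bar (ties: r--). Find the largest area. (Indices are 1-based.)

max area = 216

l=1 r=14: min(18,2)*13=26 best=26 *, r--
l=1 r=13: min(18,20)*12=216 best=216 *, l++
l=2 r=13: min(8,20)*11=88 best=216, l++
l=3 r=13: min(2,20)*10=20 best=216, l++
l=4 r=13: min(5,20)*9=45 best=216, l++
l=5 r=13: min(10,20)*8=80 best=216, l++
l=6 r=13: min(18,20)*7=126 best=216, l++
l=7 r=13: min(2,20)*6=12 best=216, l++
l=8 r=13: min(17,20)*5=85 best=216, l++
l=9 r=13: min(9,20)*4=36 best=216, l++
l=10 r=13: min(4,20)*3=12 best=216, l++
l=11 r=13: min(4,20)*2=8 best=216, l++
l=12 r=13: min(14,20)*1=14 best=216, l++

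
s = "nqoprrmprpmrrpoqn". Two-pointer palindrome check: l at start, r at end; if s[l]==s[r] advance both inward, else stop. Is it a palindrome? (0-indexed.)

palindrome

l=0 r=16: 'n'=='n', l++,r--
l=1 r=15: 'q'=='q', l++,r--
l=2 r=14: 'o'=='o', l++,r--
l=3 r=13: 'p'=='p', l++,r--
l=4 r=12: 'r'=='r', l++,r--
l=5 r=11: 'r'=='r', l++,r--
l=6 r=10: 'm'=='m', l++,r--
l=7 r=9: 'p'=='p', l++,r--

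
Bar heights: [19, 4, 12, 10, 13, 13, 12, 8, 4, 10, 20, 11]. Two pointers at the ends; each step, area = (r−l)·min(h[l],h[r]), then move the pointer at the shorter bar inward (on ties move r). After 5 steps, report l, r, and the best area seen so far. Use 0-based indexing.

l=0 r=11: min(19,11)*11=121 best=121 *, r--
l=0 r=10: min(19,20)*10=190 best=190 *, l++
l=1 r=10: min(4,20)*9=36 best=190, l++
l=2 r=10: min(12,20)*8=96 best=190, l++
l=3 r=10: min(10,20)*7=70 best=190, l++

l=4, r=10, best area=190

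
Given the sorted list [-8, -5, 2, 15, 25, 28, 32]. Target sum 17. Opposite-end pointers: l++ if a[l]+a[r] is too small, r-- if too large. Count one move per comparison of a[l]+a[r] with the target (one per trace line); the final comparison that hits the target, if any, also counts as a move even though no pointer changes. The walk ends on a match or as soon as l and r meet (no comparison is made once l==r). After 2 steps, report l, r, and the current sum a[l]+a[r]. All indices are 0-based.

l=0, r=4, sum=17

[0,6] -8+32=24 >17 → r--
[0,5] -8+28=20 >17 → r--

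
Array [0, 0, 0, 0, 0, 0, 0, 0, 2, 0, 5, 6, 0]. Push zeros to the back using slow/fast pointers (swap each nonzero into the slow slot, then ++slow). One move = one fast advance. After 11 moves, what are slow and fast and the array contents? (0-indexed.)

slow=2, fast=11, a=[2, 5, 0, 0, 0, 0, 0, 0, 0, 0, 0, 6, 0]

slow=0 fast=0: a[fast]=0, fast++
slow=0 fast=1: a[fast]=0, fast++
slow=0 fast=2: a[fast]=0, fast++
slow=0 fast=3: a[fast]=0, fast++
slow=0 fast=4: a[fast]=0, fast++
slow=0 fast=5: a[fast]=0, fast++
slow=0 fast=6: a[fast]=0, fast++
slow=0 fast=7: a[fast]=0, fast++
slow=0 fast=8: a[fast]=2≠0 swap→a[0]=2, slow++,fast++
slow=1 fast=9: a[fast]=0, fast++
slow=1 fast=10: a[fast]=5≠0 swap→a[1]=5, slow++,fast++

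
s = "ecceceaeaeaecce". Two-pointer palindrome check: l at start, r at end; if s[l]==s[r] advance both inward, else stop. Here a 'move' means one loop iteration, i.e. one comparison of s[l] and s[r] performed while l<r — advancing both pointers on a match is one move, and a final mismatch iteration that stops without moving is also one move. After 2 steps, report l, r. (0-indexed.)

l=0 r=14: 'e'=='e', l++,r--
l=1 r=13: 'c'=='c', l++,r--

l=2, r=12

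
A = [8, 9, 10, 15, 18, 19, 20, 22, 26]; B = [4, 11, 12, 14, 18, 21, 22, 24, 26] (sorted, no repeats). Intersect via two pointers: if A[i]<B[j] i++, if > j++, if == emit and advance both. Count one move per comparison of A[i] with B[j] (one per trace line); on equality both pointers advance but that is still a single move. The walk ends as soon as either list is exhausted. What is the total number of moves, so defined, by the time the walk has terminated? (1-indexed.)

15 moves

[i=1,j=1] 8>4 → j++
[i=1,j=2] 8<11 → i++
[i=2,j=2] 9<11 → i++
[i=3,j=2] 10<11 → i++
[i=4,j=2] 15>11 → j++
[i=4,j=3] 15>12 → j++
[i=4,j=4] 15>14 → j++
[i=4,j=5] 15<18 → i++
[i=5,j=5] 18==18 emit → i++,j++
[i=6,j=6] 19<21 → i++
[i=7,j=6] 20<21 → i++
[i=8,j=6] 22>21 → j++
[i=8,j=7] 22==22 emit → i++,j++
[i=9,j=8] 26>24 → j++
[i=9,j=9] 26==26 emit → i++,j++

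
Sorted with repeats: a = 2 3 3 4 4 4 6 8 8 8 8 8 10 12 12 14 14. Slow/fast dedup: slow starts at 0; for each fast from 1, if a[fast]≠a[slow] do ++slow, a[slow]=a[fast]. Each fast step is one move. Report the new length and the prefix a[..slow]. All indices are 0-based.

length 8; prefix = [2, 3, 4, 6, 8, 10, 12, 14]

slow=0 fast=1: a[fast]=3≠a[slow]=2 write a[1]=3, slow++,fast++
slow=1 fast=2: a[fast]=3=a[slow] dup, fast++
slow=1 fast=3: a[fast]=4≠a[slow]=3 write a[2]=4, slow++,fast++
slow=2 fast=4: a[fast]=4=a[slow] dup, fast++
slow=2 fast=5: a[fast]=4=a[slow] dup, fast++
slow=2 fast=6: a[fast]=6≠a[slow]=4 write a[3]=6, slow++,fast++
slow=3 fast=7: a[fast]=8≠a[slow]=6 write a[4]=8, slow++,fast++
slow=4 fast=8: a[fast]=8=a[slow] dup, fast++
slow=4 fast=9: a[fast]=8=a[slow] dup, fast++
slow=4 fast=10: a[fast]=8=a[slow] dup, fast++
slow=4 fast=11: a[fast]=8=a[slow] dup, fast++
slow=4 fast=12: a[fast]=10≠a[slow]=8 write a[5]=10, slow++,fast++
slow=5 fast=13: a[fast]=12≠a[slow]=10 write a[6]=12, slow++,fast++
slow=6 fast=14: a[fast]=12=a[slow] dup, fast++
slow=6 fast=15: a[fast]=14≠a[slow]=12 write a[7]=14, slow++,fast++
slow=7 fast=16: a[fast]=14=a[slow] dup, fast++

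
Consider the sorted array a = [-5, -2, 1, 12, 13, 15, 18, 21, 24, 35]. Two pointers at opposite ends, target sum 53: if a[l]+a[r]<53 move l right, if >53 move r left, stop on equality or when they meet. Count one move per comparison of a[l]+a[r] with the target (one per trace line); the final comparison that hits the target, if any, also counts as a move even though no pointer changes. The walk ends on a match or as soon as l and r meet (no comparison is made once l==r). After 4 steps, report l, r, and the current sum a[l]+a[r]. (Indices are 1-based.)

l=5, r=10, sum=48

[1,10] -5+35=30 <53 → l++
[2,10] -2+35=33 <53 → l++
[3,10] 1+35=36 <53 → l++
[4,10] 12+35=47 <53 → l++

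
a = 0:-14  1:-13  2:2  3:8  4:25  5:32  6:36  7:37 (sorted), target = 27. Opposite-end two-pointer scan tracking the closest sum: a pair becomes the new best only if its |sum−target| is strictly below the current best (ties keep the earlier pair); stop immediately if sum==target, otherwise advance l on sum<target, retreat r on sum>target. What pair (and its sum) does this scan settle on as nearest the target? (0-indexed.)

pair (2, 25) with sum 27 (|Δ|=0)

l=0 r=7: -14+37=23 d=4 *, l++
l=1 r=7: -13+37=24 d=3 *, l++
l=2 r=7: 2+37=39 d=12, r--
l=2 r=6: 2+36=38 d=11, r--
l=2 r=5: 2+32=34 d=7, r--
l=2 r=4: 2+25=27 d=0 *, stop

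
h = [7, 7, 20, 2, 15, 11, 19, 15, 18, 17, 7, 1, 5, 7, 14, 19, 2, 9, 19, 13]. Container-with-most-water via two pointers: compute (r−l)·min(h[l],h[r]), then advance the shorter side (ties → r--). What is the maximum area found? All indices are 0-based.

[0,19] min(7,13)*19=133 best=133 * → l++
[1,19] min(7,13)*18=126 best=133 → l++
[2,19] min(20,13)*17=221 best=221 * → r--
[2,18] min(20,19)*16=304 best=304 * → r--
[2,17] min(20,9)*15=135 best=304 → r--
[2,16] min(20,2)*14=28 best=304 → r--
[2,15] min(20,19)*13=247 best=304 → r--
[2,14] min(20,14)*12=168 best=304 → r--
[2,13] min(20,7)*11=77 best=304 → r--
[2,12] min(20,5)*10=50 best=304 → r--
[2,11] min(20,1)*9=9 best=304 → r--
[2,10] min(20,7)*8=56 best=304 → r--
[2,9] min(20,17)*7=119 best=304 → r--
[2,8] min(20,18)*6=108 best=304 → r--
[2,7] min(20,15)*5=75 best=304 → r--
[2,6] min(20,19)*4=76 best=304 → r--
[2,5] min(20,11)*3=33 best=304 → r--
[2,4] min(20,15)*2=30 best=304 → r--
[2,3] min(20,2)*1=2 best=304 → r--

max area = 304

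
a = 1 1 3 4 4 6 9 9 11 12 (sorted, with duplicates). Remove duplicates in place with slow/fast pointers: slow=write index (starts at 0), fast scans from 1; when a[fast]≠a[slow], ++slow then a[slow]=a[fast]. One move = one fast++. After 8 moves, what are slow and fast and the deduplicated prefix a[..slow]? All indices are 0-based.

(s=0,f=1) a[fast]=1=a[slow] dup → fast++
(s=0,f=2) a[fast]=3≠a[slow]=1 write a[1]=3 → slow++,fast++
(s=1,f=3) a[fast]=4≠a[slow]=3 write a[2]=4 → slow++,fast++
(s=2,f=4) a[fast]=4=a[slow] dup → fast++
(s=2,f=5) a[fast]=6≠a[slow]=4 write a[3]=6 → slow++,fast++
(s=3,f=6) a[fast]=9≠a[slow]=6 write a[4]=9 → slow++,fast++
(s=4,f=7) a[fast]=9=a[slow] dup → fast++
(s=4,f=8) a[fast]=11≠a[slow]=9 write a[5]=11 → slow++,fast++

slow=5, fast=9, prefix=[1, 3, 4, 6, 9, 11]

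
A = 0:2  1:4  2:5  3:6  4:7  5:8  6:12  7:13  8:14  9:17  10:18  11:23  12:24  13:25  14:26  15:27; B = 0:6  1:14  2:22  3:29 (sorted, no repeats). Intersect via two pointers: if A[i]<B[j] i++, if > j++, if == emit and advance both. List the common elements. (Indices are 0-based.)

intersection = [6, 14]

[i=0,j=0] 2<6 → i++
[i=1,j=0] 4<6 → i++
[i=2,j=0] 5<6 → i++
[i=3,j=0] 6==6 emit → i++,j++
[i=4,j=1] 7<14 → i++
[i=5,j=1] 8<14 → i++
[i=6,j=1] 12<14 → i++
[i=7,j=1] 13<14 → i++
[i=8,j=1] 14==14 emit → i++,j++
[i=9,j=2] 17<22 → i++
[i=10,j=2] 18<22 → i++
[i=11,j=2] 23>22 → j++
[i=11,j=3] 23<29 → i++
[i=12,j=3] 24<29 → i++
[i=13,j=3] 25<29 → i++
[i=14,j=3] 26<29 → i++
[i=15,j=3] 27<29 → i++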